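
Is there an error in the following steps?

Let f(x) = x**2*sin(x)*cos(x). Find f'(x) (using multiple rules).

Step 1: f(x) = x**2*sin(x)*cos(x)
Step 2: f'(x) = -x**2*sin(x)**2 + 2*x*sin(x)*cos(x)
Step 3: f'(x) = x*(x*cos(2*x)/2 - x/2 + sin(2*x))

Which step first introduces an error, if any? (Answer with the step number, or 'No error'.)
Step 2

Step 2 is incorrect due to a dropped term.
The step shows: -x**2*sin(x)**2 + 2*x*sin(x)*cos(x)
The correct value should be: -x**2*sin(x)**2 + x**2*cos(x)**2 + 2*x*sin(x)*cos(x)

Explanation: A term was dropped: the term x**2*cos(x)**2 was incorrectly omitted
The later steps are derived from this incorrect expression, so the error originates in Step 2.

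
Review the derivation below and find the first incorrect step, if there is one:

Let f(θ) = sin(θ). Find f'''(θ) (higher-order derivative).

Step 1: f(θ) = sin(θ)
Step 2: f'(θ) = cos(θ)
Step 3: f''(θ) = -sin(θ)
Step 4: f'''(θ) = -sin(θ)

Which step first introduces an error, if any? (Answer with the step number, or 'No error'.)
Step 4

Step 4 is incorrect due to a wrong trig function.
The step shows: -sin(θ)
The correct value should be: -cos(θ)

Explanation: cos(θ) was incorrectly written as sin(θ): the term -cos(θ) was incorrectly written as -sin(θ)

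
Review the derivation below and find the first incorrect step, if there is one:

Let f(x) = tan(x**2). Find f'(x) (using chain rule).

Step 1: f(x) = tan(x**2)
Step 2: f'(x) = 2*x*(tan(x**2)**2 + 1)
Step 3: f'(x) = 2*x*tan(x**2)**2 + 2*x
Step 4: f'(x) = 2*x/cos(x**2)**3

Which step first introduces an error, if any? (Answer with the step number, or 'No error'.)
Step 4

Step 4 is incorrect due to a wrong exponent.
The step shows: 2*x/cos(x**2)**3
The correct value should be: 2*x/cos(x**2)**2

Explanation: The exponent -2 on cos(x**2) was incorrectly written as -3: the term 2*x/cos(x**2)**2 was incorrectly written as 2*x/cos(x**2)**3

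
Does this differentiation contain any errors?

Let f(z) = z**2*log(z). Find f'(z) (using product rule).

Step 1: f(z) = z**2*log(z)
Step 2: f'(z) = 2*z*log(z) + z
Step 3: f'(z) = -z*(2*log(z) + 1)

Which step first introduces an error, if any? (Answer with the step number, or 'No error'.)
Step 3

Step 3 is incorrect due to a sign flip.
The step shows: -z*(2*log(z) + 1)
The correct value should be: z*(2*log(z) + 1)

Explanation: The sign of the whole expression was flipped: the term z*(2*log(z) + 1) was incorrectly written as -z*(2*log(z) + 1)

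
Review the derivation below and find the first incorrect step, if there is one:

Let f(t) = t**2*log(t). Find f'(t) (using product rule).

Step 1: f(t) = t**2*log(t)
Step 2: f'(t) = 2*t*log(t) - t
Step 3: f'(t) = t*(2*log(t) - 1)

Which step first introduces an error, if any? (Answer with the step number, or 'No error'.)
Step 2

Step 2 is incorrect due to a sign flip.
The step shows: 2*t*log(t) - t
The correct value should be: 2*t*log(t) + t

Explanation: The sign of one term was flipped: the term t was incorrectly written as -t
The later steps are derived from this incorrect expression, so the error originates in Step 2.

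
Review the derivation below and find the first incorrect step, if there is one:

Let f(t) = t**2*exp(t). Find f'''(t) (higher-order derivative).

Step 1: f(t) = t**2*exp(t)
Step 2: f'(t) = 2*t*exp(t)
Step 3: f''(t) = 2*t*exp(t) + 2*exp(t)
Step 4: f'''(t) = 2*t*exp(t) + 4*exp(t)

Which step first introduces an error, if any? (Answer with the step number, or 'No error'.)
Step 2

Step 2 is incorrect due to a dropped term.
The step shows: 2*t*exp(t)
The correct value should be: t**2*exp(t) + 2*t*exp(t)

Explanation: A term was dropped: the term t**2*exp(t) was incorrectly omitted
The later steps are derived from this incorrect expression, so the error originates in Step 2.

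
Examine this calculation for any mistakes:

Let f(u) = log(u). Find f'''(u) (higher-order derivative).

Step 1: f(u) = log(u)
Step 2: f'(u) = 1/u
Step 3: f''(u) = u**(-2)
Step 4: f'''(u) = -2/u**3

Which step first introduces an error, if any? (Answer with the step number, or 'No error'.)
Step 3

Step 3 is incorrect due to a sign flip.
The step shows: u**(-2)
The correct value should be: -1/u**2

Explanation: The sign of the whole expression was flipped: the term -1/u**2 was incorrectly written as u**(-2)
The later steps are derived from this incorrect expression, so the error originates in Step 3.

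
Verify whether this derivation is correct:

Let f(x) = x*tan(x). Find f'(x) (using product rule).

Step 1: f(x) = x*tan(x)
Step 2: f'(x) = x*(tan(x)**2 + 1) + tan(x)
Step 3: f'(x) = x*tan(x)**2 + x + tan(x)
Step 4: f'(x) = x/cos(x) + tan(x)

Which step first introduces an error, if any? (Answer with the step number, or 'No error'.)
Step 4

Step 4 is incorrect due to a wrong exponent.
The step shows: x/cos(x) + tan(x)
The correct value should be: x/cos(x)**2 + tan(x)

Explanation: The exponent -2 on cos(x) was incorrectly written as -1: the term x/cos(x)**2 was incorrectly written as x/cos(x)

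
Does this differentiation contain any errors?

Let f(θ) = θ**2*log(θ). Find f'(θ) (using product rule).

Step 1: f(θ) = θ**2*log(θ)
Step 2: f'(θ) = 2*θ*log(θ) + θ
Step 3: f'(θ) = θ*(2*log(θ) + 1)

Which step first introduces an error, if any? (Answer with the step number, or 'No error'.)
No error

All steps in this derivation are correct.
The final answer f'(θ) = θ*(2*log(θ) + 1) is valid.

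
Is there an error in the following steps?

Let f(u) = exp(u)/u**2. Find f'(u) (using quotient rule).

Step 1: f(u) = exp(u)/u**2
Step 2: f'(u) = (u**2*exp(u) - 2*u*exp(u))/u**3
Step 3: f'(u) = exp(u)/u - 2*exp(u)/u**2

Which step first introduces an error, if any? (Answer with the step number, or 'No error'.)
Step 2

Step 2 is incorrect due to a wrong exponent.
The step shows: (u**2*exp(u) - 2*u*exp(u))/u**3
The correct value should be: (u**2*exp(u) - 2*u*exp(u))/u**4

Explanation: The exponent -4 on u was incorrectly written as -3: the term (u**2*exp(u) - 2*u*exp(u))/u**4 was incorrectly written as (u**2*exp(u) - 2*u*exp(u))/u**3
The later steps are derived from this incorrect expression, so the error originates in Step 2.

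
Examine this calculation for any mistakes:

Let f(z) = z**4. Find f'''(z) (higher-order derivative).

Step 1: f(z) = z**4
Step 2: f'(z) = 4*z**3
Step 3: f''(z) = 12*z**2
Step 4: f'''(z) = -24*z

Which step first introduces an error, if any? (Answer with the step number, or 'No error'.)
Step 4

Step 4 is incorrect due to a sign flip.
The step shows: -24*z
The correct value should be: 24*z

Explanation: The sign of the whole expression was flipped: the term 24*z was incorrectly written as -24*z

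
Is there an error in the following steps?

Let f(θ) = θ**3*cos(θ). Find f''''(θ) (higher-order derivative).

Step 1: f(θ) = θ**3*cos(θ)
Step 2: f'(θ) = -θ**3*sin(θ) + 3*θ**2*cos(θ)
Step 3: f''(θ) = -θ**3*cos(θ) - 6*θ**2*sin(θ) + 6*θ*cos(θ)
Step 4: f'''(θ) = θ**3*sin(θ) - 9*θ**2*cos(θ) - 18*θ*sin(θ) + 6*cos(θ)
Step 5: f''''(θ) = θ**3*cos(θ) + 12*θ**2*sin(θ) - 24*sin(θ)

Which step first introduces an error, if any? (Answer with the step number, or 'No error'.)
Step 5

Step 5 is incorrect due to a dropped term.
The step shows: θ**3*cos(θ) + 12*θ**2*sin(θ) - 24*sin(θ)
The correct value should be: θ**3*cos(θ) + 12*θ**2*sin(θ) - 36*θ*cos(θ) - 24*sin(θ)

Explanation: A term was dropped: the term -36*θ*cos(θ) was incorrectly omitted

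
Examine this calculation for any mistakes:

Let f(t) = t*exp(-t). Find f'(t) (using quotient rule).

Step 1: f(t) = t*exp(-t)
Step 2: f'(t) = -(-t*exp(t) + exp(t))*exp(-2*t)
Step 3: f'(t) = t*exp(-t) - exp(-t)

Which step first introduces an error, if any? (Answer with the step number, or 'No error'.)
Step 2

Step 2 is incorrect due to a sign flip.
The step shows: -(-t*exp(t) + exp(t))*exp(-2*t)
The correct value should be: (-t*exp(t) + exp(t))*exp(-2*t)

Explanation: The sign of the whole expression was flipped: the term (-t*exp(t) + exp(t))*exp(-2*t) was incorrectly written as -(-t*exp(t) + exp(t))*exp(-2*t)
The later steps are derived from this incorrect expression, so the error originates in Step 2.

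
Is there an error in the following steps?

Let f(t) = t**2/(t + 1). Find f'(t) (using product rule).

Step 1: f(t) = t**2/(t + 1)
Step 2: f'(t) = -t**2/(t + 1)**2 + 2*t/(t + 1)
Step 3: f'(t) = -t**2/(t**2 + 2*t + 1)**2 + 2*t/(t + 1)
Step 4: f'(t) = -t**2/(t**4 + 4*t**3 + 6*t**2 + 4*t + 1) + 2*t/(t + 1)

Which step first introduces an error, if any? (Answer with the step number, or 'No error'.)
Step 3

Step 3 is incorrect due to a wrong exponent.
The step shows: -t**2/(t**2 + 2*t + 1)**2 + 2*t/(t + 1)
The correct value should be: -t**2/(t**2 + 2*t + 1) + 2*t/(t + 1)

Explanation: The exponent -1 on t**2 + 2*t + 1 was incorrectly written as -2: the term -t**2/(t**2 + 2*t + 1) was incorrectly written as -t**2/(t**2 + 2*t + 1)**2
The later steps are derived from this incorrect expression, so the error originates in Step 3.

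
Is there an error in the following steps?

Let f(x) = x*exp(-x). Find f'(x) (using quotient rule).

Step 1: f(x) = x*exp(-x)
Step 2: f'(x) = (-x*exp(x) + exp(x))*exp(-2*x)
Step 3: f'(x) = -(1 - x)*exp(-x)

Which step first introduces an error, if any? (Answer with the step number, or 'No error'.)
Step 3

Step 3 is incorrect due to a sign flip.
The step shows: -(1 - x)*exp(-x)
The correct value should be: (1 - x)*exp(-x)

Explanation: The sign of the whole expression was flipped: the term (1 - x)*exp(-x) was incorrectly written as -(1 - x)*exp(-x)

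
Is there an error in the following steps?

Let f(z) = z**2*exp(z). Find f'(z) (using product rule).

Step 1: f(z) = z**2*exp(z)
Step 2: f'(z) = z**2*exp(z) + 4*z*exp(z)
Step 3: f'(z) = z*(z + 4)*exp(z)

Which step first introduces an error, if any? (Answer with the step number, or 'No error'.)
Step 2

Step 2 is incorrect due to a wrong coefficient.
The step shows: z**2*exp(z) + 4*z*exp(z)
The correct value should be: z**2*exp(z) + 2*z*exp(z)

Explanation: The coefficient 2 was incorrectly written as 4: the term 2*z*exp(z) was incorrectly written as 4*z*exp(z)
The later steps are derived from this incorrect expression, so the error originates in Step 2.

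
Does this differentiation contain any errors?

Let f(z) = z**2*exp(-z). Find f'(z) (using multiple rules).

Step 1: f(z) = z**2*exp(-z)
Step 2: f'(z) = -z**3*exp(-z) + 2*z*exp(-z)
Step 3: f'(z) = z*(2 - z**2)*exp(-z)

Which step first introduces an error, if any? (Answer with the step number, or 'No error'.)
Step 2

Step 2 is incorrect due to a wrong exponent.
The step shows: -z**3*exp(-z) + 2*z*exp(-z)
The correct value should be: -z**2*exp(-z) + 2*z*exp(-z)

Explanation: The exponent 2 on z was incorrectly written as 3: the term -z**2*exp(-z) was incorrectly written as -z**3*exp(-z)
The later steps are derived from this incorrect expression, so the error originates in Step 2.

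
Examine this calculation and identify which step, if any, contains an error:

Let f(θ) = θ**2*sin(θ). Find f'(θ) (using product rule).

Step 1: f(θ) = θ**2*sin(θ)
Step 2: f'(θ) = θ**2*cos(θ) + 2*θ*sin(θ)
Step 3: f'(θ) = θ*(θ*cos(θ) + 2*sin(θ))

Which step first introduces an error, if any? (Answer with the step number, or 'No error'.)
No error

All steps in this derivation are correct.
The final answer f'(θ) = θ*(θ*cos(θ) + 2*sin(θ)) is valid.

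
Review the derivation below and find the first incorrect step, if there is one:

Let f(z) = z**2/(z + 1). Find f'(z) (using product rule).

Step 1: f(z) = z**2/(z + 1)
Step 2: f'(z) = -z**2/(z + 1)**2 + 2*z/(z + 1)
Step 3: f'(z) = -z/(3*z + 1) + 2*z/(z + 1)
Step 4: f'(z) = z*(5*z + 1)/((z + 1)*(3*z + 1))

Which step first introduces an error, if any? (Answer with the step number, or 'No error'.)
Step 3

Step 3 is incorrect due to a wrong exponent.
The step shows: -z/(3*z + 1) + 2*z/(z + 1)
The correct value should be: -z**2/(z**2 + 2*z + 1) + 2*z/(z + 1)

Explanation: The exponent 2 on z was incorrectly written as 1: the term -z**2/(z**2 + 2*z + 1) was incorrectly written as -z/(3*z + 1)
The later steps are derived from this incorrect expression, so the error originates in Step 3.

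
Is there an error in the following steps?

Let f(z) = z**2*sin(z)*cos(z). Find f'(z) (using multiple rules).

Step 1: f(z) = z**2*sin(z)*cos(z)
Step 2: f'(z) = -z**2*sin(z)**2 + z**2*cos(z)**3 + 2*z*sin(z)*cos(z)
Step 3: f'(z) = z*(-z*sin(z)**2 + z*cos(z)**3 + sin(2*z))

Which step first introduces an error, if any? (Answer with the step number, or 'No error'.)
Step 2

Step 2 is incorrect due to a wrong exponent.
The step shows: -z**2*sin(z)**2 + z**2*cos(z)**3 + 2*z*sin(z)*cos(z)
The correct value should be: -z**2*sin(z)**2 + z**2*cos(z)**2 + 2*z*sin(z)*cos(z)

Explanation: The exponent 2 on cos(z) was incorrectly written as 3: the term z**2*cos(z)**2 was incorrectly written as z**2*cos(z)**3
The later steps are derived from this incorrect expression, so the error originates in Step 2.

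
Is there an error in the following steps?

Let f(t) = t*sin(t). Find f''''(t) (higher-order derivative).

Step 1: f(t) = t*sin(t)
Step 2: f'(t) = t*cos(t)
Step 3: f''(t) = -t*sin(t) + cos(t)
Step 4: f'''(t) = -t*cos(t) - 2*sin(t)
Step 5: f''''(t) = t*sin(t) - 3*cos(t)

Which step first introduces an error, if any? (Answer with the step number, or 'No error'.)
Step 2

Step 2 is incorrect due to a dropped term.
The step shows: t*cos(t)
The correct value should be: t*cos(t) + sin(t)

Explanation: A term was dropped: the term sin(t) was incorrectly omitted
The later steps are derived from this incorrect expression, so the error originates in Step 2.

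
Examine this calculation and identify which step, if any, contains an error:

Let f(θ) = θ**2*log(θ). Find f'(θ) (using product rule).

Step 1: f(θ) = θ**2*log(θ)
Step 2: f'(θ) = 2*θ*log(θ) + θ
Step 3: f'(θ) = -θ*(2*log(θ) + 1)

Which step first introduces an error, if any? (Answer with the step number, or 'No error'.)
Step 3

Step 3 is incorrect due to a sign flip.
The step shows: -θ*(2*log(θ) + 1)
The correct value should be: θ*(2*log(θ) + 1)

Explanation: The sign of the whole expression was flipped: the term θ*(2*log(θ) + 1) was incorrectly written as -θ*(2*log(θ) + 1)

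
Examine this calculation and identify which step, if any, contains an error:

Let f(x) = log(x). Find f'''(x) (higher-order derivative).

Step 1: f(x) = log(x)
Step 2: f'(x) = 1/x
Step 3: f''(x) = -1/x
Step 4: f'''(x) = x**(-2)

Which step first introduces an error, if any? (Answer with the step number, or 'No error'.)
Step 3

Step 3 is incorrect due to a wrong exponent.
The step shows: -1/x
The correct value should be: -1/x**2

Explanation: The exponent -2 on x was incorrectly written as -1: the term -1/x**2 was incorrectly written as -1/x
The later steps are derived from this incorrect expression, so the error originates in Step 3.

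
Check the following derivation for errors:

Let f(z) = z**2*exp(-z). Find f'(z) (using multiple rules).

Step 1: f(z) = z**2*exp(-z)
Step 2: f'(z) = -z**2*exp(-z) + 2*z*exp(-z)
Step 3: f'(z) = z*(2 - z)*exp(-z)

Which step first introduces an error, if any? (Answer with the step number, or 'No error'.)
No error

All steps in this derivation are correct.
The final answer f'(z) = z*(2 - z)*exp(-z) is valid.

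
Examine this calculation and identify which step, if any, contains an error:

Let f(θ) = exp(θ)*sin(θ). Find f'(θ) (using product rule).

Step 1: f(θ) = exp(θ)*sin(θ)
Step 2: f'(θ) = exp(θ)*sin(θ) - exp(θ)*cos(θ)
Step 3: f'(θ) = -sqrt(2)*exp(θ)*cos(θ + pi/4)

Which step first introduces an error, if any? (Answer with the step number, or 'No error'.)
Step 2

Step 2 is incorrect due to a sign flip.
The step shows: exp(θ)*sin(θ) - exp(θ)*cos(θ)
The correct value should be: exp(θ)*sin(θ) + exp(θ)*cos(θ)

Explanation: The sign of one term was flipped: the term exp(θ)*cos(θ) was incorrectly written as -exp(θ)*cos(θ)
The later steps are derived from this incorrect expression, so the error originates in Step 2.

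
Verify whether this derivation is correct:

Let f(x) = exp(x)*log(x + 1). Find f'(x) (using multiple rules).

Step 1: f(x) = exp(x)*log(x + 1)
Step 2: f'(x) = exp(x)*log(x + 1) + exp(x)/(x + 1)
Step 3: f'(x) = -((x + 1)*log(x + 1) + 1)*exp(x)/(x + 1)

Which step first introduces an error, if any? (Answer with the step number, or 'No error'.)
Step 3

Step 3 is incorrect due to a sign flip.
The step shows: -((x + 1)*log(x + 1) + 1)*exp(x)/(x + 1)
The correct value should be: ((x + 1)*log(x + 1) + 1)*exp(x)/(x + 1)

Explanation: The sign of the whole expression was flipped: the term ((x + 1)*log(x + 1) + 1)*exp(x)/(x + 1) was incorrectly written as -((x + 1)*log(x + 1) + 1)*exp(x)/(x + 1)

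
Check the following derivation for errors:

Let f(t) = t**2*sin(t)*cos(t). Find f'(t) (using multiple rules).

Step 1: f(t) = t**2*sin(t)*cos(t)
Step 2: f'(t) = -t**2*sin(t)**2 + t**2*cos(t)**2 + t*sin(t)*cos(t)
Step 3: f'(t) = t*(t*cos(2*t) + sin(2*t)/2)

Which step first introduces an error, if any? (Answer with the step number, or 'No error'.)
Step 2

Step 2 is incorrect due to a wrong coefficient.
The step shows: -t**2*sin(t)**2 + t**2*cos(t)**2 + t*sin(t)*cos(t)
The correct value should be: -t**2*sin(t)**2 + t**2*cos(t)**2 + 2*t*sin(t)*cos(t)

Explanation: The coefficient 2 was incorrectly written as 1: the term 2*t*sin(t)*cos(t) was incorrectly written as t*sin(t)*cos(t)
The later steps are derived from this incorrect expression, so the error originates in Step 2.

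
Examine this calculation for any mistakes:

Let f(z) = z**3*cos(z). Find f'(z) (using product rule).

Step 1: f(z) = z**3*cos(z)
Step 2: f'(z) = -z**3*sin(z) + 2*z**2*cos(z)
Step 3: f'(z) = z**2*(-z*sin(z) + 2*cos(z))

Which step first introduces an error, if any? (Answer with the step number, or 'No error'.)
Step 2

Step 2 is incorrect due to a wrong coefficient.
The step shows: -z**3*sin(z) + 2*z**2*cos(z)
The correct value should be: -z**3*sin(z) + 3*z**2*cos(z)

Explanation: The coefficient 3 was incorrectly written as 2: the term 3*z**2*cos(z) was incorrectly written as 2*z**2*cos(z)
The later steps are derived from this incorrect expression, so the error originates in Step 2.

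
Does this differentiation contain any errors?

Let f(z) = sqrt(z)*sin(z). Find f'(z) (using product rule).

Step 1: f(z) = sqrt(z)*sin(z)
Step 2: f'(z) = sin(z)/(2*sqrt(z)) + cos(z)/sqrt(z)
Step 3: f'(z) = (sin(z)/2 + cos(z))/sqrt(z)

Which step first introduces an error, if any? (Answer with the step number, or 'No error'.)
Step 2

Step 2 is incorrect due to a wrong exponent.
The step shows: sin(z)/(2*sqrt(z)) + cos(z)/sqrt(z)
The correct value should be: sqrt(z)*cos(z) + sin(z)/(2*sqrt(z))

Explanation: The exponent 1/2 on z was incorrectly written as -1/2: the term sqrt(z)*cos(z) was incorrectly written as cos(z)/sqrt(z)
The later steps are derived from this incorrect expression, so the error originates in Step 2.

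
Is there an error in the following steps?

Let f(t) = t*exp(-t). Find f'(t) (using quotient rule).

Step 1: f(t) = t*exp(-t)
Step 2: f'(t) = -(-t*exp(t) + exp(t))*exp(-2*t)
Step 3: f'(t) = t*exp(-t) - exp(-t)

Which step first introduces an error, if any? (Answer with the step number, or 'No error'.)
Step 2

Step 2 is incorrect due to a sign flip.
The step shows: -(-t*exp(t) + exp(t))*exp(-2*t)
The correct value should be: (-t*exp(t) + exp(t))*exp(-2*t)

Explanation: The sign of the whole expression was flipped: the term (-t*exp(t) + exp(t))*exp(-2*t) was incorrectly written as -(-t*exp(t) + exp(t))*exp(-2*t)
The later steps are derived from this incorrect expression, so the error originates in Step 2.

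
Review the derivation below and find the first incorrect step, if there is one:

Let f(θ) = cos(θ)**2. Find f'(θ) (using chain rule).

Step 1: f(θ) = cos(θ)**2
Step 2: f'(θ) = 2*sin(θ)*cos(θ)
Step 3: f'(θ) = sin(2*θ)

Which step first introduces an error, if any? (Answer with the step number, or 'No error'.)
Step 2

Step 2 is incorrect due to a sign flip.
The step shows: 2*sin(θ)*cos(θ)
The correct value should be: -2*sin(θ)*cos(θ)

Explanation: The sign of the whole expression was flipped: the term -2*sin(θ)*cos(θ) was incorrectly written as 2*sin(θ)*cos(θ)
The later steps are derived from this incorrect expression, so the error originates in Step 2.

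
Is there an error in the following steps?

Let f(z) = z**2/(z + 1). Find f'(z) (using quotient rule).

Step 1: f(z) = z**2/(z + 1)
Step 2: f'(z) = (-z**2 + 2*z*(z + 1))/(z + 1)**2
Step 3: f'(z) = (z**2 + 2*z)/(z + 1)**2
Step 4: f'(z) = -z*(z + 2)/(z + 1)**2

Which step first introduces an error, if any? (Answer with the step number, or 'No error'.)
Step 4

Step 4 is incorrect due to a sign flip.
The step shows: -z*(z + 2)/(z + 1)**2
The correct value should be: z*(z + 2)/(z + 1)**2

Explanation: The sign of the whole expression was flipped: the term z*(z + 2)/(z + 1)**2 was incorrectly written as -z*(z + 2)/(z + 1)**2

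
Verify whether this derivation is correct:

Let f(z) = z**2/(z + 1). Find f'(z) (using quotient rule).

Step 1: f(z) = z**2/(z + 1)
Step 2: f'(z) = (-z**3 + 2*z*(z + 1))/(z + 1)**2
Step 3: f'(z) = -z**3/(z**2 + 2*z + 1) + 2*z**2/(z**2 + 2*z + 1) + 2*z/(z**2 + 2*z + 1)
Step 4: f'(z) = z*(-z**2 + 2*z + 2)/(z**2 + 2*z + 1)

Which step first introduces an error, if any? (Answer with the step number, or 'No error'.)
Step 2

Step 2 is incorrect due to a wrong exponent.
The step shows: (-z**3 + 2*z*(z + 1))/(z + 1)**2
The correct value should be: (-z**2 + 2*z*(z + 1))/(z + 1)**2

Explanation: The exponent 2 on z was incorrectly written as 3: the term (-z**2 + 2*z*(z + 1))/(z + 1)**2 was incorrectly written as (-z**3 + 2*z*(z + 1))/(z + 1)**2
The later steps are derived from this incorrect expression, so the error originates in Step 2.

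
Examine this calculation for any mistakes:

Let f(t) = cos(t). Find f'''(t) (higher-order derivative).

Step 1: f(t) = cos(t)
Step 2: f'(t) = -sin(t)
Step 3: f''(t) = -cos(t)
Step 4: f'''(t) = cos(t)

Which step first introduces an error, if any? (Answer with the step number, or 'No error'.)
Step 4

Step 4 is incorrect due to a wrong trig function.
The step shows: cos(t)
The correct value should be: sin(t)

Explanation: sin(t) was incorrectly written as cos(t): the term sin(t) was incorrectly written as cos(t)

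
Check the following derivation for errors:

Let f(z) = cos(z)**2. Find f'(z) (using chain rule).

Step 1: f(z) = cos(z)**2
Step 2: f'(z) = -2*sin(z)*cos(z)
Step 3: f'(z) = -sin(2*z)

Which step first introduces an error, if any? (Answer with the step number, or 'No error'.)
No error

All steps in this derivation are correct.
The final answer f'(z) = -sin(2*z) is valid.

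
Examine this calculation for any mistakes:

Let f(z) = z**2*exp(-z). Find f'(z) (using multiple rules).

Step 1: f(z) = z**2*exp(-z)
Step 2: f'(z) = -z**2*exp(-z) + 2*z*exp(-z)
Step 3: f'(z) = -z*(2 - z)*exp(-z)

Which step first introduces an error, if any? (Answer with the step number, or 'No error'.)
Step 3

Step 3 is incorrect due to a sign flip.
The step shows: -z*(2 - z)*exp(-z)
The correct value should be: z*(2 - z)*exp(-z)

Explanation: The sign of the whole expression was flipped: the term z*(2 - z)*exp(-z) was incorrectly written as -z*(2 - z)*exp(-z)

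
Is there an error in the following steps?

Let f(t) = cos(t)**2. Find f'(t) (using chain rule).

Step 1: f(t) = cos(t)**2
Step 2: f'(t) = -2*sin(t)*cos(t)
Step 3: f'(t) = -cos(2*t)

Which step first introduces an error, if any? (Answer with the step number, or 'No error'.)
Step 3

Step 3 is incorrect due to a wrong trig function.
The step shows: -cos(2*t)
The correct value should be: -sin(2*t)

Explanation: sin(2*t) was incorrectly written as cos(2*t): the term -sin(2*t) was incorrectly written as -cos(2*t)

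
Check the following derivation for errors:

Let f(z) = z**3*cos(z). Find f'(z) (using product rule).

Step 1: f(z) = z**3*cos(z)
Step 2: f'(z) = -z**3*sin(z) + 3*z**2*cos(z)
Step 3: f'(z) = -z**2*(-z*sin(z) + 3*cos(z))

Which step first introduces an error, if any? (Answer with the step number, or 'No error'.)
Step 3

Step 3 is incorrect due to a sign flip.
The step shows: -z**2*(-z*sin(z) + 3*cos(z))
The correct value should be: z**2*(-z*sin(z) + 3*cos(z))

Explanation: The sign of the whole expression was flipped: the term z**2*(-z*sin(z) + 3*cos(z)) was incorrectly written as -z**2*(-z*sin(z) + 3*cos(z))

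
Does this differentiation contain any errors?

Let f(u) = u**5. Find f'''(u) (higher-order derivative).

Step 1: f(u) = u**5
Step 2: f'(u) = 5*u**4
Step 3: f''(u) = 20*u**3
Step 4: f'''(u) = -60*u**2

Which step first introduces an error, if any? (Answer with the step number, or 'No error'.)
Step 4

Step 4 is incorrect due to a sign flip.
The step shows: -60*u**2
The correct value should be: 60*u**2

Explanation: The sign of the whole expression was flipped: the term 60*u**2 was incorrectly written as -60*u**2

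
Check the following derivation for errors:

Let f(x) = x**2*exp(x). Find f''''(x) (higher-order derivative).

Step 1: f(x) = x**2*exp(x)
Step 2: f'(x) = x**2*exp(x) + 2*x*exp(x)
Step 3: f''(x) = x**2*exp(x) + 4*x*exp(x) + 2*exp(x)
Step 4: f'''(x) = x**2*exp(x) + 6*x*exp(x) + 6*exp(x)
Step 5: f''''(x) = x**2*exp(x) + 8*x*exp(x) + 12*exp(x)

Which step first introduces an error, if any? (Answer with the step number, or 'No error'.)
No error

All steps in this derivation are correct.
The final answer f''''(x) = x**2*exp(x) + 8*x*exp(x) + 12*exp(x) is valid.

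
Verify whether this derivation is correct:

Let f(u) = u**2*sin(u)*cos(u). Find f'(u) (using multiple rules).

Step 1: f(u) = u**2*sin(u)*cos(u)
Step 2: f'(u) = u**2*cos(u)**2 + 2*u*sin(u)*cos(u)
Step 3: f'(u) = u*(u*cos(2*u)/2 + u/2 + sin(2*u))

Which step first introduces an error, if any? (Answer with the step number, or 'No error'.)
Step 2

Step 2 is incorrect due to a dropped term.
The step shows: u**2*cos(u)**2 + 2*u*sin(u)*cos(u)
The correct value should be: -u**2*sin(u)**2 + u**2*cos(u)**2 + 2*u*sin(u)*cos(u)

Explanation: A term was dropped: the term -u**2*sin(u)**2 was incorrectly omitted
The later steps are derived from this incorrect expression, so the error originates in Step 2.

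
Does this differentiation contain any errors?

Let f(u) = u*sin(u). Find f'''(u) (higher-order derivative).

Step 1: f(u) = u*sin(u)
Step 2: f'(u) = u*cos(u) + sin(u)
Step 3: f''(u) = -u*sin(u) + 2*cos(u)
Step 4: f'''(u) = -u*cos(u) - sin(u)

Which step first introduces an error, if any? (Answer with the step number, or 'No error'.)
Step 4

Step 4 is incorrect due to a wrong coefficient.
The step shows: -u*cos(u) - sin(u)
The correct value should be: -u*cos(u) - 3*sin(u)

Explanation: The coefficient -3 was incorrectly written as -1: the term -3*sin(u) was incorrectly written as -sin(u)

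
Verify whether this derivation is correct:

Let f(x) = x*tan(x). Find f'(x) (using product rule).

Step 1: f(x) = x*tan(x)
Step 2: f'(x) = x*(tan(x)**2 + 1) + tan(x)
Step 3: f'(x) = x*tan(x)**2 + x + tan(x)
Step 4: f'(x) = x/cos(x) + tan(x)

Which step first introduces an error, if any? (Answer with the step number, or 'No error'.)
Step 4

Step 4 is incorrect due to a wrong exponent.
The step shows: x/cos(x) + tan(x)
The correct value should be: x/cos(x)**2 + tan(x)

Explanation: The exponent -2 on cos(x) was incorrectly written as -1: the term x/cos(x)**2 was incorrectly written as x/cos(x)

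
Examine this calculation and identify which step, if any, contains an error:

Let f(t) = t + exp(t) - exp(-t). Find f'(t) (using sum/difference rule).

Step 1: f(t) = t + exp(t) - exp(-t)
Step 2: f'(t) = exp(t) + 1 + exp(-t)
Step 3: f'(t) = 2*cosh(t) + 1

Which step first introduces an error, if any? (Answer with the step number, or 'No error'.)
No error

All steps in this derivation are correct.
The final answer f'(t) = 2*cosh(t) + 1 is valid.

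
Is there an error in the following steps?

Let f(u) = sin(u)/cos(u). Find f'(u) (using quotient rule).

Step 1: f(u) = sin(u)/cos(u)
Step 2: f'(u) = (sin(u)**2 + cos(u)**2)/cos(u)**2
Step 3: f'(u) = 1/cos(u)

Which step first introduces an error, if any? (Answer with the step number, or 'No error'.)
Step 3

Step 3 is incorrect due to a wrong exponent.
The step shows: 1/cos(u)
The correct value should be: cos(u)**(-2)

Explanation: The exponent -2 on cos(u) was incorrectly written as -1: the term cos(u)**(-2) was incorrectly written as 1/cos(u)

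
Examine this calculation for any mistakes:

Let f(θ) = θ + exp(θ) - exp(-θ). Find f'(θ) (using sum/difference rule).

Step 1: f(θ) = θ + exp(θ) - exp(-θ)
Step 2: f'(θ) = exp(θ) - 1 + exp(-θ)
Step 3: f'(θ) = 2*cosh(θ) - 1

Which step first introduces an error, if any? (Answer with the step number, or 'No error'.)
Step 2

Step 2 is incorrect due to a sign flip.
The step shows: exp(θ) - 1 + exp(-θ)
The correct value should be: exp(θ) + 1 + exp(-θ)

Explanation: The sign of one term was flipped: the term 1 was incorrectly written as -1
The later steps are derived from this incorrect expression, so the error originates in Step 2.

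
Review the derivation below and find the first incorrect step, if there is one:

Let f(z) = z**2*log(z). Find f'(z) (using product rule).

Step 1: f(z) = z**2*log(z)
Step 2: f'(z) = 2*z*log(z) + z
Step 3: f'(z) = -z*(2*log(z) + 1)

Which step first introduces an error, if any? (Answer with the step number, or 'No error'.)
Step 3

Step 3 is incorrect due to a sign flip.
The step shows: -z*(2*log(z) + 1)
The correct value should be: z*(2*log(z) + 1)

Explanation: The sign of the whole expression was flipped: the term z*(2*log(z) + 1) was incorrectly written as -z*(2*log(z) + 1)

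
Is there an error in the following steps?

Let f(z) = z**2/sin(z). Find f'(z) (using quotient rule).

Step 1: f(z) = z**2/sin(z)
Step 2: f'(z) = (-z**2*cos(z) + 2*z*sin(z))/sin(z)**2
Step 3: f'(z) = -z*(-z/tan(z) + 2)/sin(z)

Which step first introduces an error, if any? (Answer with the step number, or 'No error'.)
Step 3

Step 3 is incorrect due to a sign flip.
The step shows: -z*(-z/tan(z) + 2)/sin(z)
The correct value should be: z*(-z/tan(z) + 2)/sin(z)

Explanation: The sign of the whole expression was flipped: the term z*(-z/tan(z) + 2)/sin(z) was incorrectly written as -z*(-z/tan(z) + 2)/sin(z)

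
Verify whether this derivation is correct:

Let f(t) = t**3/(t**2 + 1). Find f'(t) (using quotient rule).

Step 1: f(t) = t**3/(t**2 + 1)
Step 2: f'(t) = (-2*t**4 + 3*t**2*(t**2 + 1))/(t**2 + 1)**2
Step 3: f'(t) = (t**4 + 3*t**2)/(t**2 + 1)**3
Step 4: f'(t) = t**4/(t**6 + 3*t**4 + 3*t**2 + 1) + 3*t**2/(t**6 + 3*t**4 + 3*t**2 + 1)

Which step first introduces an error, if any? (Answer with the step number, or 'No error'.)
Step 3

Step 3 is incorrect due to a wrong exponent.
The step shows: (t**4 + 3*t**2)/(t**2 + 1)**3
The correct value should be: (t**4 + 3*t**2)/(t**2 + 1)**2

Explanation: The exponent -2 on t**2 + 1 was incorrectly written as -3: the term (t**4 + 3*t**2)/(t**2 + 1)**2 was incorrectly written as (t**4 + 3*t**2)/(t**2 + 1)**3
The later steps are derived from this incorrect expression, so the error originates in Step 3.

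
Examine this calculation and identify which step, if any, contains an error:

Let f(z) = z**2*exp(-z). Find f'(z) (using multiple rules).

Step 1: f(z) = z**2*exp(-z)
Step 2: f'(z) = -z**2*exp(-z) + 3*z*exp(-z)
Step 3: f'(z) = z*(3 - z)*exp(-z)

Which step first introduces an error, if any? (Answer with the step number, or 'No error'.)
Step 2

Step 2 is incorrect due to a wrong coefficient.
The step shows: -z**2*exp(-z) + 3*z*exp(-z)
The correct value should be: -z**2*exp(-z) + 2*z*exp(-z)

Explanation: The coefficient 2 was incorrectly written as 3: the term 2*z*exp(-z) was incorrectly written as 3*z*exp(-z)
The later steps are derived from this incorrect expression, so the error originates in Step 2.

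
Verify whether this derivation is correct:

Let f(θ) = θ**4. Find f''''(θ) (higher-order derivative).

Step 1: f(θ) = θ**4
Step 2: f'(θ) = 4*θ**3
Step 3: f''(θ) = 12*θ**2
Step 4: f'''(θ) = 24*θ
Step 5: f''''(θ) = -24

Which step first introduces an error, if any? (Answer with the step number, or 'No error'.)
Step 5

Step 5 is incorrect due to a sign flip.
The step shows: -24
The correct value should be: 24

Explanation: The sign of the whole expression was flipped: the term 24 was incorrectly written as -24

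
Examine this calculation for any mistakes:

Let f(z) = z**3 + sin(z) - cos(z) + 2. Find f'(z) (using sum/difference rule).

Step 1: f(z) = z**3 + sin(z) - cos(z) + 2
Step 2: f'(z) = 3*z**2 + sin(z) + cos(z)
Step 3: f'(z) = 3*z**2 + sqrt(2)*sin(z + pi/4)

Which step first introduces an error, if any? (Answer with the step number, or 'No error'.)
No error

All steps in this derivation are correct.
The final answer f'(z) = 3*z**2 + sqrt(2)*sin(z + pi/4) is valid.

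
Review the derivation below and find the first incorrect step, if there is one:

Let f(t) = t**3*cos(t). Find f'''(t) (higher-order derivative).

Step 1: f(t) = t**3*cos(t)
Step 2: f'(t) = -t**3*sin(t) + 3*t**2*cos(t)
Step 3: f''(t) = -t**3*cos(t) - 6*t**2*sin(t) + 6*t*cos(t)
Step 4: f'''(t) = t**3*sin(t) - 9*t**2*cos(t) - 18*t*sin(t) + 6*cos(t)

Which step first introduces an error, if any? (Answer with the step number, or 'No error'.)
No error

All steps in this derivation are correct.
The final answer f'''(t) = t**3*sin(t) - 9*t**2*cos(t) - 18*t*sin(t) + 6*cos(t) is valid.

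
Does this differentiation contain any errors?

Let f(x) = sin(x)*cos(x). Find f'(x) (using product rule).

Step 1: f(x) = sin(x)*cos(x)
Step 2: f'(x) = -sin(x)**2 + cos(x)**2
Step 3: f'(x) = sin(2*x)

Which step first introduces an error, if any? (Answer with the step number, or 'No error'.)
Step 3

Step 3 is incorrect due to a wrong trig function.
The step shows: sin(2*x)
The correct value should be: cos(2*x)

Explanation: cos(2*x) was incorrectly written as sin(2*x): the term cos(2*x) was incorrectly written as sin(2*x)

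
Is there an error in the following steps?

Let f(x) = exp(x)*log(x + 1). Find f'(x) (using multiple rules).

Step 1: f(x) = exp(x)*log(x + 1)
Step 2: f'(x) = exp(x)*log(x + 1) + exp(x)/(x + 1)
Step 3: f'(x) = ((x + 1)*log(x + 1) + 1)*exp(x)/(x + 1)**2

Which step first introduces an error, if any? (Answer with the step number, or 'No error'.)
Step 3

Step 3 is incorrect due to a wrong exponent.
The step shows: ((x + 1)*log(x + 1) + 1)*exp(x)/(x + 1)**2
The correct value should be: ((x + 1)*log(x + 1) + 1)*exp(x)/(x + 1)

Explanation: The exponent -1 on x + 1 was incorrectly written as -2: the term ((x + 1)*log(x + 1) + 1)*exp(x)/(x + 1) was incorrectly written as ((x + 1)*log(x + 1) + 1)*exp(x)/(x + 1)**2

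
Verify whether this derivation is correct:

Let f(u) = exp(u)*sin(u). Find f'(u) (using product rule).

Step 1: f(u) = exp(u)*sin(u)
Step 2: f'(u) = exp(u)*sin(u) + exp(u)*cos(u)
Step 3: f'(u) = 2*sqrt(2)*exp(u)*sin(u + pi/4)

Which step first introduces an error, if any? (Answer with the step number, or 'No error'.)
Step 3

Step 3 is incorrect due to a wrong exponent.
The step shows: 2*sqrt(2)*exp(u)*sin(u + pi/4)
The correct value should be: sqrt(2)*exp(u)*sin(u + pi/4)

Explanation: The exponent 1/2 on 2 was incorrectly written as 3/2: the term sqrt(2)*exp(u)*sin(u + pi/4) was incorrectly written as 2*sqrt(2)*exp(u)*sin(u + pi/4)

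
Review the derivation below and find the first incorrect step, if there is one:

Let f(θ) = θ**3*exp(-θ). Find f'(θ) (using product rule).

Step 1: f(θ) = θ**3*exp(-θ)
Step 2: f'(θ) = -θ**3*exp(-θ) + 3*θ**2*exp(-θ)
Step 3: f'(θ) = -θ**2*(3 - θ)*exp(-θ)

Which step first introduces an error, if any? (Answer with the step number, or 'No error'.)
Step 3

Step 3 is incorrect due to a sign flip.
The step shows: -θ**2*(3 - θ)*exp(-θ)
The correct value should be: θ**2*(3 - θ)*exp(-θ)

Explanation: The sign of the whole expression was flipped: the term θ**2*(3 - θ)*exp(-θ) was incorrectly written as -θ**2*(3 - θ)*exp(-θ)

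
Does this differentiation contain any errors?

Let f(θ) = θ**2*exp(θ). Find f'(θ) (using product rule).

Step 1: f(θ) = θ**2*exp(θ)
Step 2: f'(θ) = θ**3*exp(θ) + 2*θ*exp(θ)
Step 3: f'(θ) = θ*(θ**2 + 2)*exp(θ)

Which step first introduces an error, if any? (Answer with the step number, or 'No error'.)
Step 2

Step 2 is incorrect due to a wrong exponent.
The step shows: θ**3*exp(θ) + 2*θ*exp(θ)
The correct value should be: θ**2*exp(θ) + 2*θ*exp(θ)

Explanation: The exponent 2 on θ was incorrectly written as 3: the term θ**2*exp(θ) was incorrectly written as θ**3*exp(θ)
The later steps are derived from this incorrect expression, so the error originates in Step 2.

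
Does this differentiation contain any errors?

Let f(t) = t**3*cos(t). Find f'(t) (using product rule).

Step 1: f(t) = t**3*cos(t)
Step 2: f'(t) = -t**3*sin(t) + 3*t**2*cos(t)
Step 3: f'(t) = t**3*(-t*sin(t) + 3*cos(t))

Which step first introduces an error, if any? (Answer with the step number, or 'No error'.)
Step 3

Step 3 is incorrect due to a wrong exponent.
The step shows: t**3*(-t*sin(t) + 3*cos(t))
The correct value should be: t**2*(-t*sin(t) + 3*cos(t))

Explanation: The exponent 2 on t was incorrectly written as 3: the term t**2*(-t*sin(t) + 3*cos(t)) was incorrectly written as t**3*(-t*sin(t) + 3*cos(t))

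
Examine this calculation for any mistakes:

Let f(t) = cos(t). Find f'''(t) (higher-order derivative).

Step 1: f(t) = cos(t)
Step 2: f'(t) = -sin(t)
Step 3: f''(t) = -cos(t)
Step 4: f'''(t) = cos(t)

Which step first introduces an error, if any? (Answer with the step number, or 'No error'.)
Step 4

Step 4 is incorrect due to a wrong trig function.
The step shows: cos(t)
The correct value should be: sin(t)

Explanation: sin(t) was incorrectly written as cos(t): the term sin(t) was incorrectly written as cos(t)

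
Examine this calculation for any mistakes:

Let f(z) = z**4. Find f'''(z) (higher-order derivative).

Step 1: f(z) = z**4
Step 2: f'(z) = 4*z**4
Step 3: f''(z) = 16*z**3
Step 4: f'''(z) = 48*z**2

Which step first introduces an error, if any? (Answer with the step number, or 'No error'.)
Step 2

Step 2 is incorrect due to a wrong exponent.
The step shows: 4*z**4
The correct value should be: 4*z**3

Explanation: The exponent 3 on z was incorrectly written as 4: the term 4*z**3 was incorrectly written as 4*z**4
The later steps are derived from this incorrect expression, so the error originates in Step 2.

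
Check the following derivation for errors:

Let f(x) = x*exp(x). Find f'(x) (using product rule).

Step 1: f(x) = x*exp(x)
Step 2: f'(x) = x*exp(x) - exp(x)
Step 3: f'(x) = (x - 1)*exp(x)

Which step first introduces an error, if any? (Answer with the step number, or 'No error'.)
Step 2

Step 2 is incorrect due to a sign flip.
The step shows: x*exp(x) - exp(x)
The correct value should be: x*exp(x) + exp(x)

Explanation: The sign of one term was flipped: the term exp(x) was incorrectly written as -exp(x)
The later steps are derived from this incorrect expression, so the error originates in Step 2.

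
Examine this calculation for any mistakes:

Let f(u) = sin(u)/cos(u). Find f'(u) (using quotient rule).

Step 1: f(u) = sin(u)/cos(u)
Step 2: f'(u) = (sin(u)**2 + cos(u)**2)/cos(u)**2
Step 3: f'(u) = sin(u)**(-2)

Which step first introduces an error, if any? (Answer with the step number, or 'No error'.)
Step 3

Step 3 is incorrect due to a wrong trig function.
The step shows: sin(u)**(-2)
The correct value should be: cos(u)**(-2)

Explanation: cos(u) was incorrectly written as sin(u): the term cos(u)**(-2) was incorrectly written as sin(u)**(-2)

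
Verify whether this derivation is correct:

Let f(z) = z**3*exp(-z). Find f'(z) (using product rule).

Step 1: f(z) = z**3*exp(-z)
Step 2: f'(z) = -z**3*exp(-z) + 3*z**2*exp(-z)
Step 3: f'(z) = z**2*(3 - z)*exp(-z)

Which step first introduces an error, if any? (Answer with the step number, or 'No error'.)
No error

All steps in this derivation are correct.
The final answer f'(z) = z**2*(3 - z)*exp(-z) is valid.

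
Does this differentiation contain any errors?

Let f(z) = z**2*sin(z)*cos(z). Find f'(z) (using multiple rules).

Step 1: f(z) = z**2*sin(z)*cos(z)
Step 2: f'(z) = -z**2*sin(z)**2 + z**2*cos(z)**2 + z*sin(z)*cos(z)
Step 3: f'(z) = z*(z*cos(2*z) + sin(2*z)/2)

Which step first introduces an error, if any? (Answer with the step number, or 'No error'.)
Step 2

Step 2 is incorrect due to a wrong coefficient.
The step shows: -z**2*sin(z)**2 + z**2*cos(z)**2 + z*sin(z)*cos(z)
The correct value should be: -z**2*sin(z)**2 + z**2*cos(z)**2 + 2*z*sin(z)*cos(z)

Explanation: The coefficient 2 was incorrectly written as 1: the term 2*z*sin(z)*cos(z) was incorrectly written as z*sin(z)*cos(z)
The later steps are derived from this incorrect expression, so the error originates in Step 2.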